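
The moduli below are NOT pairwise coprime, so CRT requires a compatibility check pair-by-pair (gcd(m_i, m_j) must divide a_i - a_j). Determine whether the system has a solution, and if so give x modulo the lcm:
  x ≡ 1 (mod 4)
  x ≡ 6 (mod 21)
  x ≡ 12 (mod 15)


Moduli 4, 21, 15 are not pairwise coprime, so CRT works modulo lcm(m_i) when all pairwise compatibility conditions hold.
Pairwise compatibility: gcd(m_i, m_j) must divide a_i - a_j for every pair.
Merge one congruence at a time:
  Start: x ≡ 1 (mod 4).
  Combine with x ≡ 6 (mod 21): gcd(4, 21) = 1; 6 - 1 = 5, which IS divisible by 1, so compatible.
    Write x = 1 + 4·t and substitute into x ≡ 6 (mod 21): 4·t ≡ 6 − 1 = 5 (mod 21).
    The inverse of 4 mod 21 is 16 (since 4·16 = 64 = 3·21 + 1), so t ≡ 16·5 = 80 ≡ 17 (mod 21).
    Then x = 1 + 4·17 = 69, valid modulo lcm(4, 21) = 84: x ≡ 69 (mod 84).
  Combine with x ≡ 12 (mod 15): gcd(84, 15) = 3; 12 - 69 = -57, which IS divisible by 3, so compatible.
    Write x = 69 + 84·t and substitute into x ≡ 12 (mod 15): 84·t ≡ 12 − 69 = -57 (mod 15).
    Divide the congruence (and modulus) by g = 3: 28·t ≡ -19 (mod 5).
    Reduce coefficients mod 5: 3·t ≡ 1 (mod 5).
    The inverse of 3 mod 5 is 2 (since 3·2 = 6 = 1·5 + 1), so t ≡ 2·1 = 2 ≡ 2 (mod 5).
    Then x = 69 + 84·2 = 237, valid modulo lcm(84, 15) = 420: x ≡ 237 (mod 420).
Verify: 237 mod 4 = 1, 237 mod 21 = 6, 237 mod 15 = 12.

x ≡ 237 (mod 420).


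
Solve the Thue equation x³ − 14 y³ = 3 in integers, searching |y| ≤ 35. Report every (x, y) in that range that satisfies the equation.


The equation is x³ - 14y³ = 3. For fixed y, x³ = 14·y³ + 3, so a solution requires the RHS to be a perfect cube.
Strategy: iterate y from -35 to 35, compute RHS = 14·y³ + 3, and check whether it is a (positive or negative) perfect cube.
Check small values of y:
  y = 0: RHS = 3 is not a perfect cube.
  y = 1: RHS = 17 is not a perfect cube.
  y = -1: RHS = -11 is not a perfect cube.
  y = 2: RHS = 115 is not a perfect cube.
  y = -2: RHS = -109 is not a perfect cube.
  y = 3: RHS = 381 is not a perfect cube.
  y = -3: RHS = -375 is not a perfect cube.
Continuing the search up to |y| = 35 finds no solutions either.
No (x, y) in the scanned range satisfies the equation.

No integer solutions with |y| ≤ 35.


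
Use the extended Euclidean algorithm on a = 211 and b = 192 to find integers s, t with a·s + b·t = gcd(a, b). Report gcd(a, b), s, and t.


Euclidean algorithm on (211, 192) — divide until remainder is 0:
  211 = 1 · 192 + 19
  192 = 10 · 19 + 2
  19 = 9 · 2 + 1
  2 = 2 · 1 + 0
gcd(211, 192) = 1.
Track Bezout coefficients alongside the remainders: start with r₀ = 211 = a·1 + b·0 (s = 1, t = 0) and r₁ = 192 = a·0 + b·1 (s = 0, t = 1); each new remainder r_{k+1} = r_{k-1} − q_k·r_k inherits s_{k+1} = s_{k-1} − q_k·s_k, t_{k+1} = t_{k-1} − q_k·t_k, so r_k = a·s_k + b·t_k at every step:
  q = 1: r = 19, s = 1 − 1·0 = 1, t = 0 − 1·1 = -1  (check: 211·1 + 192·(-1) = 19)
  q = 10: r = 2, s = 0 − 10·1 = -10, t = 1 − 10·(-1) = 11  (check: 211·(-10) + 192·11 = 2)
  q = 9: r = 1, s = 1 − 9·(-10) = 91, t = -1 − 9·11 = -100  (check: 211·91 + 192·(-100) = 1)
The row with r = 1 (the gcd) gives the Bezout coefficients s = 91, t = -100.
Result: 211 · (91) + 192 · (-100) = 1.

gcd(211, 192) = 1; s = 91, t = -100 (check: 211·91 + 192·(-100) = 1).


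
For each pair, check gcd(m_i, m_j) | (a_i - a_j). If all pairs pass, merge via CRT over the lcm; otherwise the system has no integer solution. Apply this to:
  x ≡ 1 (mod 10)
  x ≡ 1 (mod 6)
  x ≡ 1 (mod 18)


Moduli 10, 6, 18 are not pairwise coprime, so CRT works modulo lcm(m_i) when all pairwise compatibility conditions hold.
Pairwise compatibility: gcd(m_i, m_j) must divide a_i - a_j for every pair.
Merge one congruence at a time:
  Start: x ≡ 1 (mod 10).
  Combine with x ≡ 1 (mod 6): gcd(10, 6) = 2; 1 - 1 = 0, which IS divisible by 2, so compatible.
    Write x = 1 + 10·t and substitute into x ≡ 1 (mod 6): 10·t ≡ 1 − 1 = 0 (mod 6).
    Divide the congruence (and modulus) by g = 2: 5·t ≡ 0 (mod 3).
    Reduce coefficients mod 3: 2·t ≡ 0 (mod 3).
    The inverse of 2 mod 3 is 2 (since 2·2 = 4 = 1·3 + 1), so t ≡ 2·0 = 0 ≡ 0 (mod 3).
    Then x = 1 + 10·0 = 1, valid modulo lcm(10, 6) = 30: x ≡ 1 (mod 30).
  Combine with x ≡ 1 (mod 18): gcd(30, 18) = 6; 1 - 1 = 0, which IS divisible by 6, so compatible.
    Write x = 1 + 30·t and substitute into x ≡ 1 (mod 18): 30·t ≡ 1 − 1 = 0 (mod 18).
    Divide the congruence (and modulus) by g = 6: 5·t ≡ 0 (mod 3).
    Reduce coefficients mod 3: 2·t ≡ 0 (mod 3).
    The inverse of 2 mod 3 is 2 (since 2·2 = 4 = 1·3 + 1), so t ≡ 2·0 = 0 ≡ 0 (mod 3).
    Then x = 1 + 30·0 = 1, valid modulo lcm(30, 18) = 90: x ≡ 1 (mod 90).
Verify: 1 mod 10 = 1, 1 mod 6 = 1, 1 mod 18 = 1.

x ≡ 1 (mod 90).


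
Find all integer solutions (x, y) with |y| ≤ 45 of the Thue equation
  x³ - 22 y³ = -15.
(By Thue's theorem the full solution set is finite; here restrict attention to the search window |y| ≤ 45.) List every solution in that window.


The equation is x³ - 22y³ = -15. For fixed y, x³ = 22·y³ − 15, so a solution requires the RHS to be a perfect cube.
Strategy: iterate y from -45 to 45, compute RHS = 22·y³ − 15, and check whether it is a (positive or negative) perfect cube.
Check small values of y:
  y = 0: RHS = -15 is not a perfect cube.
  y = 1: RHS = 7 is not a perfect cube.
  y = -1: RHS = -37 is not a perfect cube.
  y = 2: RHS = 161 is not a perfect cube.
  y = -2: RHS = -191 is not a perfect cube.
  y = 3: RHS = 579 is not a perfect cube.
  y = -3: RHS = -609 is not a perfect cube.
Continuing the search up to |y| = 45 finds no solutions either.
No (x, y) in the scanned range satisfies the equation.

No integer solutions with |y| ≤ 45.


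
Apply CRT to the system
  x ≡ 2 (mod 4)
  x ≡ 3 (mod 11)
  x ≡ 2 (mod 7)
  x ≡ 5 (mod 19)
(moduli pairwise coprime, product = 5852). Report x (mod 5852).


Product of moduli M = 4 · 11 · 7 · 19 = 5852.
Merge one congruence at a time:
  Start: x ≡ 2 (mod 4).
  Combine with x ≡ 3 (mod 11); new modulus lcm = 44.
    Write x = 2 + 4·t and substitute into x ≡ 3 (mod 11): 4·t ≡ 3 − 2 = 1 (mod 11).
    The inverse of 4 mod 11 is 3 (since 4·3 = 12 = 1·11 + 1), so t ≡ 3·1 = 3 ≡ 3 (mod 11).
    Then x = 2 + 4·3 = 14, valid modulo lcm(4, 11) = 44: x ≡ 14 (mod 44).
  Combine with x ≡ 2 (mod 7); new modulus lcm = 308.
    Write x = 14 + 44·t and substitute into x ≡ 2 (mod 7): 44·t ≡ 2 − 14 = -12 (mod 7).
    Reduce coefficients mod 7: 2·t ≡ 2 (mod 7).
    The inverse of 2 mod 7 is 4 (since 2·4 = 8 = 1·7 + 1), so t ≡ 4·2 = 8 ≡ 1 (mod 7).
    Then x = 14 + 44·1 = 58, valid modulo lcm(44, 7) = 308: x ≡ 58 (mod 308).
  Combine with x ≡ 5 (mod 19); new modulus lcm = 5852.
    Write x = 58 + 308·t and substitute into x ≡ 5 (mod 19): 308·t ≡ 5 − 58 = -53 (mod 19).
    Reduce coefficients mod 19: 4·t ≡ 4 (mod 19).
    The inverse of 4 mod 19 is 5 (since 4·5 = 20 = 1·19 + 1), so t ≡ 5·4 = 20 ≡ 1 (mod 19).
    Then x = 58 + 308·1 = 366, valid modulo lcm(308, 19) = 5852: x ≡ 366 (mod 5852).
Verify against each original: 366 mod 4 = 2, 366 mod 11 = 3, 366 mod 7 = 2, 366 mod 19 = 5.

x ≡ 366 (mod 5852).


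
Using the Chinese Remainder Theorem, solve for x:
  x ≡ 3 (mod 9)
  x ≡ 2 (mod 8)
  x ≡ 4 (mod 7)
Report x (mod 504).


Moduli 9, 8, 7 are pairwise coprime; by CRT there is a unique solution modulo M = 9 · 8 · 7 = 504.
Solve pairwise, accumulating the modulus:
  Start with x ≡ 3 (mod 9).
  Combine with x ≡ 2 (mod 8): since gcd(9, 8) = 1, we get a unique residue mod 72.
    Write x = 3 + 9·t and substitute into x ≡ 2 (mod 8): 9·t ≡ 2 − 3 = -1 (mod 8).
    Reduce coefficients mod 8: 1·t ≡ 7 (mod 8).
    So t ≡ 7 (mod 8).
    Then x = 3 + 9·7 = 66, valid modulo lcm(9, 8) = 72: x ≡ 66 (mod 72).
  Combine with x ≡ 4 (mod 7): since gcd(72, 7) = 1, we get a unique residue mod 504.
    Write x = 66 + 72·t and substitute into x ≡ 4 (mod 7): 72·t ≡ 4 − 66 = -62 (mod 7).
    Reduce coefficients mod 7: 2·t ≡ 1 (mod 7).
    The inverse of 2 mod 7 is 4 (since 2·4 = 8 = 1·7 + 1), so t ≡ 4·1 = 4 ≡ 4 (mod 7).
    Then x = 66 + 72·4 = 354, valid modulo lcm(72, 7) = 504: x ≡ 354 (mod 504).
Verify: 354 mod 9 = 3 ✓, 354 mod 8 = 2 ✓, 354 mod 7 = 4 ✓.

x ≡ 354 (mod 504).


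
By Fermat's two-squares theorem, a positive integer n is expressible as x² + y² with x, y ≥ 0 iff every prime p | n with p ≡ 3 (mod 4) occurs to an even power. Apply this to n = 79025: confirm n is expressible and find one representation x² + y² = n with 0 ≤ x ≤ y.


Step 1: Factor n = 79025 = 5^2 · 29 · 109.
Step 2: Check the mod-4 condition on each prime factor: 5 ≡ 1 (mod 4), exponent 2; 29 ≡ 1 (mod 4), exponent 1; 109 ≡ 1 (mod 4), exponent 1.
All primes ≡ 3 (mod 4) appear to even exponent (or don't appear), so by the two-squares theorem n IS expressible as a sum of two squares.
Step 3: Build a representation. Group n = k² · m with k = 5 and m = 29 · 109 = 3161 (a product of primes ≡ 1 (mod 4)); a representation of m scales to one of n via (k·x)² + (k·y)² = k²(x² + y²). Each prime p ≡ 1 (mod 4) is itself a sum of two squares; find a² by testing p − a² for a perfect square:
  29: 29 − 1² = 28, 29 − 2² = 25 = 5² ⇒ 29 = 2² + 5².
  109: 109 − 1² = 108, 109 − 2² = 105, 109 − 3² = 100 = 10² ⇒ 109 = 3² + 10².
  Combine using the Brahmagupta–Fibonacci identity (a² + b²)(c² + d²) = (ac − bd)² + (ad + bc)² = (ac + bd)² + (ad − bc)²:
  29 · 109 = 3161: from (2² + 5²)(3² + 10²), take (2·3 − 5·10, 2·10 + 5·3) = (6 − 50, 20 + 15) = (-44, 35); dropping signs (only squares matter) gives (44, 35); check 44² + 35² = 1936 + 1225 = 3161 ✓.
  Scale by k = 5: (5·44, 5·35) = (220, 175).
Step 4: Order so x ≤ y and verify: 175² + 220² = 30625 + 48400 = 79025 = n. ✓

n = 79025 = 175² + 220² (one valid representation with x ≤ y).


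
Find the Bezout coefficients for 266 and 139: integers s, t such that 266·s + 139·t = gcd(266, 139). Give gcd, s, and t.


Euclidean algorithm on (266, 139) — divide until remainder is 0:
  266 = 1 · 139 + 127
  139 = 1 · 127 + 12
  127 = 10 · 12 + 7
  12 = 1 · 7 + 5
  7 = 1 · 5 + 2
  5 = 2 · 2 + 1
  2 = 2 · 1 + 0
gcd(266, 139) = 1.
Track Bezout coefficients alongside the remainders: start with r₀ = 266 = a·1 + b·0 (s = 1, t = 0) and r₁ = 139 = a·0 + b·1 (s = 0, t = 1); each new remainder r_{k+1} = r_{k-1} − q_k·r_k inherits s_{k+1} = s_{k-1} − q_k·s_k, t_{k+1} = t_{k-1} − q_k·t_k, so r_k = a·s_k + b·t_k at every step:
  q = 1: r = 127, s = 1 − 1·0 = 1, t = 0 − 1·1 = -1  (check: 266·1 + 139·(-1) = 127)
  q = 1: r = 12, s = 0 − 1·1 = -1, t = 1 − 1·(-1) = 2  (check: 266·(-1) + 139·2 = 12)
  q = 10: r = 7, s = 1 − 10·(-1) = 11, t = -1 − 10·2 = -21  (check: 266·11 + 139·(-21) = 7)
  q = 1: r = 5, s = -1 − 1·11 = -12, t = 2 − 1·(-21) = 23  (check: 266·(-12) + 139·23 = 5)
  q = 1: r = 2, s = 11 − 1·(-12) = 23, t = -21 − 1·23 = -44  (check: 266·23 + 139·(-44) = 2)
  q = 2: r = 1, s = -12 − 2·23 = -58, t = 23 − 2·(-44) = 111  (check: 266·(-58) + 139·111 = 1)
The row with r = 1 (the gcd) gives the Bezout coefficients s = -58, t = 111.
Result: 266 · (-58) + 139 · (111) = 1.

gcd(266, 139) = 1; s = -58, t = 111 (check: 266·(-58) + 139·111 = 1).


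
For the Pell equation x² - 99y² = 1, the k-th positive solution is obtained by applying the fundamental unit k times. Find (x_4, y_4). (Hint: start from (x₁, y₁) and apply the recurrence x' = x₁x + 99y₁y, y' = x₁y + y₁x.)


Step 1: Find the fundamental solution (x₁, y₁) of x² - 99y² = 1.
  Expand √99 as a continued fraction. a₀ = ⌊√99⌋ = 9; iterate m_{k+1} = d_k·a_k − m_k, d_{k+1} = (99 − m_{k+1}²)/d_k, a_{k+1} = ⌊(a₀ + m_{k+1})/d_{k+1}⌋ (starting m₀ = 0, d₀ = 1), with convergents p_k = a_k·p_{k-1} + p_{k-2}, q_k = a_k·q_{k-1} + q_{k-2} (p₋₁ = 1, q₋₁ = 0):
  k = 0: a₀ = 9; p₀/q₀ = 9/1; p₀² − 99·q₀² = 81 − 99 = -18.
  k = 1: m = 9, d = 18, a = ⌊(9 + 9)/18⌋ = 1; p/q = (1·9 + 1)/(1·1 + 0) = 10/1; p² − 99·q² = 100 − 99 = 1.
  The first convergent with p² − 99·q² = 1 gives the fundamental solution (x₁, y₁) = (10, 1).
Step 2: Apply the recurrence (x_{n+1}, y_{n+1}) = (x₁x_n + 99y₁y_n, x₁y_n + y₁x_n) repeatedly.
  From (x_1, y_1) = (10, 1): x_2 = 10·10 + 99·1·1 = 199; y_2 = 10·1 + 1·10 = 20.
  From (x_2, y_2) = (199, 20): x_3 = 10·199 + 99·1·20 = 3970; y_3 = 10·20 + 1·199 = 399.
  From (x_3, y_3) = (3970, 399): x_4 = 10·3970 + 99·1·399 = 79201; y_4 = 10·399 + 1·3970 = 7960.
Step 3: Verify x_4² - 99·y_4² = 6272798401 - 6272798400 = 1 (should be 1). ✓

(x_1, y_1) = (10, 1); (x_4, y_4) = (79201, 7960).


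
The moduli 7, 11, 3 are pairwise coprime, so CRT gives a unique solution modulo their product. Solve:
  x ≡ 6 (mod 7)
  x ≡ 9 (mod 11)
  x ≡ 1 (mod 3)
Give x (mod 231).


Moduli 7, 11, 3 are pairwise coprime; by CRT there is a unique solution modulo M = 7 · 11 · 3 = 231.
Solve pairwise, accumulating the modulus:
  Start with x ≡ 6 (mod 7).
  Combine with x ≡ 9 (mod 11): since gcd(7, 11) = 1, we get a unique residue mod 77.
    Write x = 6 + 7·t and substitute into x ≡ 9 (mod 11): 7·t ≡ 9 − 6 = 3 (mod 11).
    The inverse of 7 mod 11 is 8 (since 7·8 = 56 = 5·11 + 1), so t ≡ 8·3 = 24 ≡ 2 (mod 11).
    Then x = 6 + 7·2 = 20, valid modulo lcm(7, 11) = 77: x ≡ 20 (mod 77).
  Combine with x ≡ 1 (mod 3): since gcd(77, 3) = 1, we get a unique residue mod 231.
    Write x = 20 + 77·t and substitute into x ≡ 1 (mod 3): 77·t ≡ 1 − 20 = -19 (mod 3).
    Reduce coefficients mod 3: 2·t ≡ 2 (mod 3).
    The inverse of 2 mod 3 is 2 (since 2·2 = 4 = 1·3 + 1), so t ≡ 2·2 = 4 ≡ 1 (mod 3).
    Then x = 20 + 77·1 = 97, valid modulo lcm(77, 3) = 231: x ≡ 97 (mod 231).
Verify: 97 mod 7 = 6 ✓, 97 mod 11 = 9 ✓, 97 mod 3 = 1 ✓.

x ≡ 97 (mod 231).


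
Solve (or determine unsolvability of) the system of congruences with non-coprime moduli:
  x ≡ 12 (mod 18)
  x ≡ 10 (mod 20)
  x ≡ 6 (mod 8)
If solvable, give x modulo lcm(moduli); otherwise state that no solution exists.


Moduli 18, 20, 8 are not pairwise coprime, so CRT works modulo lcm(m_i) when all pairwise compatibility conditions hold.
Pairwise compatibility: gcd(m_i, m_j) must divide a_i - a_j for every pair.
Merge one congruence at a time:
  Start: x ≡ 12 (mod 18).
  Combine with x ≡ 10 (mod 20): gcd(18, 20) = 2; 10 - 12 = -2, which IS divisible by 2, so compatible.
    Write x = 12 + 18·t and substitute into x ≡ 10 (mod 20): 18·t ≡ 10 − 12 = -2 (mod 20).
    Divide the congruence (and modulus) by g = 2: 9·t ≡ -1 (mod 10).
    Reduce coefficients mod 10: 9·t ≡ 9 (mod 10).
    The inverse of 9 mod 10 is 9 (since 9·9 = 81 = 8·10 + 1), so t ≡ 9·9 = 81 ≡ 1 (mod 10).
    Then x = 12 + 18·1 = 30, valid modulo lcm(18, 20) = 180: x ≡ 30 (mod 180).
  Combine with x ≡ 6 (mod 8): gcd(180, 8) = 4; 6 - 30 = -24, which IS divisible by 4, so compatible.
    Write x = 30 + 180·t and substitute into x ≡ 6 (mod 8): 180·t ≡ 6 − 30 = -24 (mod 8).
    Divide the congruence (and modulus) by g = 4: 45·t ≡ -6 (mod 2).
    Reduce coefficients mod 2: 1·t ≡ 0 (mod 2).
    So t ≡ 0 (mod 2).
    Then x = 30 + 180·0 = 30, valid modulo lcm(180, 8) = 360: x ≡ 30 (mod 360).
Verify: 30 mod 18 = 12, 30 mod 20 = 10, 30 mod 8 = 6.

x ≡ 30 (mod 360).


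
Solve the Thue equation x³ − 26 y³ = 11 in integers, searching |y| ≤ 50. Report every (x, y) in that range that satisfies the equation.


The equation is x³ - 26y³ = 11. For fixed y, x³ = 26·y³ + 11, so a solution requires the RHS to be a perfect cube.
Strategy: iterate y from -50 to 50, compute RHS = 26·y³ + 11, and check whether it is a (positive or negative) perfect cube.
Check small values of y:
  y = 0: RHS = 11 is not a perfect cube.
  y = 1: RHS = 37 is not a perfect cube.
  y = -1: RHS = -15 is not a perfect cube.
  y = 2: RHS = 219 is not a perfect cube.
  y = -2: RHS = -197 is not a perfect cube.
  y = 3: RHS = 713 is not a perfect cube.
  y = -3: RHS = -691 is not a perfect cube.
Continuing the search up to |y| = 50 finds no solutions either.
No (x, y) in the scanned range satisfies the equation.

No integer solutions with |y| ≤ 50.


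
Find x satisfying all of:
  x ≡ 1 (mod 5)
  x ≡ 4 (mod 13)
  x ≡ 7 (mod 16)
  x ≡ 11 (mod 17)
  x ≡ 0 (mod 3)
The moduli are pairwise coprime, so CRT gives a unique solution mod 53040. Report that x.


Product of moduli M = 5 · 13 · 16 · 17 · 3 = 53040.
Merge one congruence at a time:
  Start: x ≡ 1 (mod 5).
  Combine with x ≡ 4 (mod 13); new modulus lcm = 65.
    Write x = 1 + 5·t and substitute into x ≡ 4 (mod 13): 5·t ≡ 4 − 1 = 3 (mod 13).
    The inverse of 5 mod 13 is 8 (since 5·8 = 40 = 3·13 + 1), so t ≡ 8·3 = 24 ≡ 11 (mod 13).
    Then x = 1 + 5·11 = 56, valid modulo lcm(5, 13) = 65: x ≡ 56 (mod 65).
  Combine with x ≡ 7 (mod 16); new modulus lcm = 1040.
    Write x = 56 + 65·t and substitute into x ≡ 7 (mod 16): 65·t ≡ 7 − 56 = -49 (mod 16).
    Reduce coefficients mod 16: 1·t ≡ 15 (mod 16).
    So t ≡ 15 (mod 16).
    Then x = 56 + 65·15 = 1031, valid modulo lcm(65, 16) = 1040: x ≡ 1031 (mod 1040).
  Combine with x ≡ 11 (mod 17); new modulus lcm = 17680.
    Write x = 1031 + 1040·t and substitute into x ≡ 11 (mod 17): 1040·t ≡ 11 − 1031 = -1020 (mod 17).
    Reduce coefficients mod 17: 3·t ≡ 0 (mod 17).
    The inverse of 3 mod 17 is 6 (since 3·6 = 18 = 1·17 + 1), so t ≡ 6·0 = 0 ≡ 0 (mod 17).
    Then x = 1031 + 1040·0 = 1031, valid modulo lcm(1040, 17) = 17680: x ≡ 1031 (mod 17680).
  Combine with x ≡ 0 (mod 3); new modulus lcm = 53040.
    Write x = 1031 + 17680·t and substitute into x ≡ 0 (mod 3): 17680·t ≡ 0 − 1031 = -1031 (mod 3).
    Reduce coefficients mod 3: 1·t ≡ 1 (mod 3).
    So t ≡ 1 (mod 3).
    Then x = 1031 + 17680·1 = 18711, valid modulo lcm(17680, 3) = 53040: x ≡ 18711 (mod 53040).
Verify against each original: 18711 mod 5 = 1, 18711 mod 13 = 4, 18711 mod 16 = 7, 18711 mod 17 = 11, 18711 mod 3 = 0.

x ≡ 18711 (mod 53040).


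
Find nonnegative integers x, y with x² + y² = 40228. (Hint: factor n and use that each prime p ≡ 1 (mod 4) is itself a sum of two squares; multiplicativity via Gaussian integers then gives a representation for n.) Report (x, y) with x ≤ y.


Step 1: Factor n = 40228 = 2^2 · 89 · 113.
Step 2: Check the mod-4 condition on each prime factor: 2 = 2 (special); 89 ≡ 1 (mod 4), exponent 1; 113 ≡ 1 (mod 4), exponent 1.
All primes ≡ 3 (mod 4) appear to even exponent (or don't appear), so by the two-squares theorem n IS expressible as a sum of two squares.
Step 3: Build a representation. Group n = k² · m with k = 2 and m = 89 · 113 = 10057 (a product of primes ≡ 1 (mod 4)); a representation of m scales to one of n via (k·x)² + (k·y)² = k²(x² + y²). Each prime p ≡ 1 (mod 4) is itself a sum of two squares; find a² by testing p − a² for a perfect square:
  89: 89 − 1² = 88, 89 − 2² = 85, 89 − 3² = 80, 89 − 4² = 73, 89 − 5² = 64 = 8² ⇒ 89 = 5² + 8².
  113: 113 − 1² = 112, 113 − 2² = 109, 113 − 3² = 104, 113 − 4² = 97, 113 − 5² = 88, 113 − 6² = 77, 113 − 7² = 64 = 8² ⇒ 113 = 7² + 8².
  Combine using the Brahmagupta–Fibonacci identity (a² + b²)(c² + d²) = (ac − bd)² + (ad + bc)² = (ac + bd)² + (ad − bc)²:
  89 · 113 = 10057: from (5² + 8²)(7² + 8²), take (5·7 − 8·8, 5·8 + 8·7) = (35 − 64, 40 + 56) = (-29, 96); dropping signs (only squares matter) gives (29, 96); check 29² + 96² = 841 + 9216 = 10057 ✓.
  Scale by k = 2: (2·29, 2·96) = (58, 192).
Step 4: Order so x ≤ y and verify: 58² + 192² = 3364 + 36864 = 40228 = n. ✓

n = 40228 = 58² + 192² (one valid representation with x ≤ y).


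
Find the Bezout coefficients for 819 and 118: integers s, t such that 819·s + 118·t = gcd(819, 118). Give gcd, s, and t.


Euclidean algorithm on (819, 118) — divide until remainder is 0:
  819 = 6 · 118 + 111
  118 = 1 · 111 + 7
  111 = 15 · 7 + 6
  7 = 1 · 6 + 1
  6 = 6 · 1 + 0
gcd(819, 118) = 1.
Track Bezout coefficients alongside the remainders: start with r₀ = 819 = a·1 + b·0 (s = 1, t = 0) and r₁ = 118 = a·0 + b·1 (s = 0, t = 1); each new remainder r_{k+1} = r_{k-1} − q_k·r_k inherits s_{k+1} = s_{k-1} − q_k·s_k, t_{k+1} = t_{k-1} − q_k·t_k, so r_k = a·s_k + b·t_k at every step:
  q = 6: r = 111, s = 1 − 6·0 = 1, t = 0 − 6·1 = -6  (check: 819·1 + 118·(-6) = 111)
  q = 1: r = 7, s = 0 − 1·1 = -1, t = 1 − 1·(-6) = 7  (check: 819·(-1) + 118·7 = 7)
  q = 15: r = 6, s = 1 − 15·(-1) = 16, t = -6 − 15·7 = -111  (check: 819·16 + 118·(-111) = 6)
  q = 1: r = 1, s = -1 − 1·16 = -17, t = 7 − 1·(-111) = 118  (check: 819·(-17) + 118·118 = 1)
The row with r = 1 (the gcd) gives the Bezout coefficients s = -17, t = 118.
Result: 819 · (-17) + 118 · (118) = 1.

gcd(819, 118) = 1; s = -17, t = 118 (check: 819·(-17) + 118·118 = 1).


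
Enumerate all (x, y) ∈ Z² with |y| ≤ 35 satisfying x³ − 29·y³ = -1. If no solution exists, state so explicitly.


The equation is x³ - 29y³ = -1. For fixed y, x³ = 29·y³ − 1, so a solution requires the RHS to be a perfect cube.
Strategy: iterate y from -35 to 35, compute RHS = 29·y³ − 1, and check whether it is a (positive or negative) perfect cube.
Check small values of y:
  y = 0: RHS = -1 = (-1)³ ⇒ x = -1 works.
  y = 1: RHS = 28 is not a perfect cube.
  y = -1: RHS = -30 is not a perfect cube.
  y = 2: RHS = 231 is not a perfect cube.
  y = -2: RHS = -233 is not a perfect cube.
  y = 3: RHS = 782 is not a perfect cube.
  y = -3: RHS = -784 is not a perfect cube.
Continuing the search up to |y| = 35 finds no further solutions beyond those listed.
Collected solutions: (-1, 0).

Solutions (with |y| ≤ 35): (-1, 0).


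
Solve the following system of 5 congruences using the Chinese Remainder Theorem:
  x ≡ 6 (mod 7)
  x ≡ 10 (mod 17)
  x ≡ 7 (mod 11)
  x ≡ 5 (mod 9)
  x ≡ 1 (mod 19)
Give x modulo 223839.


Product of moduli M = 7 · 17 · 11 · 9 · 19 = 223839.
Merge one congruence at a time:
  Start: x ≡ 6 (mod 7).
  Combine with x ≡ 10 (mod 17); new modulus lcm = 119.
    Write x = 6 + 7·t and substitute into x ≡ 10 (mod 17): 7·t ≡ 10 − 6 = 4 (mod 17).
    The inverse of 7 mod 17 is 5 (since 7·5 = 35 = 2·17 + 1), so t ≡ 5·4 = 20 ≡ 3 (mod 17).
    Then x = 6 + 7·3 = 27, valid modulo lcm(7, 17) = 119: x ≡ 27 (mod 119).
  Combine with x ≡ 7 (mod 11); new modulus lcm = 1309.
    Write x = 27 + 119·t and substitute into x ≡ 7 (mod 11): 119·t ≡ 7 − 27 = -20 (mod 11).
    Reduce coefficients mod 11: 9·t ≡ 2 (mod 11).
    The inverse of 9 mod 11 is 5 (since 9·5 = 45 = 4·11 + 1), so t ≡ 5·2 = 10 ≡ 10 (mod 11).
    Then x = 27 + 119·10 = 1217, valid modulo lcm(119, 11) = 1309: x ≡ 1217 (mod 1309).
  Combine with x ≡ 5 (mod 9); new modulus lcm = 11781.
    Write x = 1217 + 1309·t and substitute into x ≡ 5 (mod 9): 1309·t ≡ 5 − 1217 = -1212 (mod 9).
    Reduce coefficients mod 9: 4·t ≡ 3 (mod 9).
    The inverse of 4 mod 9 is 7 (since 4·7 = 28 = 3·9 + 1), so t ≡ 7·3 = 21 ≡ 3 (mod 9).
    Then x = 1217 + 1309·3 = 5144, valid modulo lcm(1309, 9) = 11781: x ≡ 5144 (mod 11781).
  Combine with x ≡ 1 (mod 19); new modulus lcm = 223839.
    Write x = 5144 + 11781·t and substitute into x ≡ 1 (mod 19): 11781·t ≡ 1 − 5144 = -5143 (mod 19).
    Reduce coefficients mod 19: 1·t ≡ 6 (mod 19).
    So t ≡ 6 (mod 19).
    Then x = 5144 + 11781·6 = 75830, valid modulo lcm(11781, 19) = 223839: x ≡ 75830 (mod 223839).
Verify against each original: 75830 mod 7 = 6, 75830 mod 17 = 10, 75830 mod 11 = 7, 75830 mod 9 = 5, 75830 mod 19 = 1.

x ≡ 75830 (mod 223839).


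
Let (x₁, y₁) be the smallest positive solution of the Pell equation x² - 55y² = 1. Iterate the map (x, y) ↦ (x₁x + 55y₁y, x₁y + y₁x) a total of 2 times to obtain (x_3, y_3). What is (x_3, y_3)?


Step 1: Find the fundamental solution (x₁, y₁) of x² - 55y² = 1.
  Expand √55 as a continued fraction. a₀ = ⌊√55⌋ = 7; iterate m_{k+1} = d_k·a_k − m_k, d_{k+1} = (55 − m_{k+1}²)/d_k, a_{k+1} = ⌊(a₀ + m_{k+1})/d_{k+1}⌋ (starting m₀ = 0, d₀ = 1), with convergents p_k = a_k·p_{k-1} + p_{k-2}, q_k = a_k·q_{k-1} + q_{k-2} (p₋₁ = 1, q₋₁ = 0):
  k = 0: a₀ = 7; p₀/q₀ = 7/1; p₀² − 55·q₀² = 49 − 55 = -6.
  k = 1: m = 7, d = 6, a = ⌊(7 + 7)/6⌋ = 2; p/q = (2·7 + 1)/(2·1 + 0) = 15/2; p² − 55·q² = 225 − 220 = 5.
  k = 2: m = 5, d = 5, a = ⌊(7 + 5)/5⌋ = 2; p/q = (2·15 + 7)/(2·2 + 1) = 37/5; p² − 55·q² = 1369 − 1375 = -6.
  k = 3: m = 5, d = 6, a = ⌊(7 + 5)/6⌋ = 2; p/q = (2·37 + 15)/(2·5 + 2) = 89/12; p² − 55·q² = 7921 − 7920 = 1.
  The first convergent with p² − 55·q² = 1 gives the fundamental solution (x₁, y₁) = (89, 12).
Step 2: Apply the recurrence (x_{n+1}, y_{n+1}) = (x₁x_n + 55y₁y_n, x₁y_n + y₁x_n) repeatedly.
  From (x_1, y_1) = (89, 12): x_2 = 89·89 + 55·12·12 = 15841; y_2 = 89·12 + 12·89 = 2136.
  From (x_2, y_2) = (15841, 2136): x_3 = 89·15841 + 55·12·2136 = 2819609; y_3 = 89·2136 + 12·15841 = 380196.
Step 3: Verify x_3² - 55·y_3² = 7950194912881 - 7950194912880 = 1 (should be 1). ✓

(x_1, y_1) = (89, 12); (x_3, y_3) = (2819609, 380196).


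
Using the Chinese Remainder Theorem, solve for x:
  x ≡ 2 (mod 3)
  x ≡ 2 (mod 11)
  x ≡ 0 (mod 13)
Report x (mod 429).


Moduli 3, 11, 13 are pairwise coprime; by CRT there is a unique solution modulo M = 3 · 11 · 13 = 429.
Solve pairwise, accumulating the modulus:
  Start with x ≡ 2 (mod 3).
  Combine with x ≡ 2 (mod 11): since gcd(3, 11) = 1, we get a unique residue mod 33.
    Write x = 2 + 3·t and substitute into x ≡ 2 (mod 11): 3·t ≡ 2 − 2 = 0 (mod 11).
    The inverse of 3 mod 11 is 4 (since 3·4 = 12 = 1·11 + 1), so t ≡ 4·0 = 0 ≡ 0 (mod 11).
    Then x = 2 + 3·0 = 2, valid modulo lcm(3, 11) = 33: x ≡ 2 (mod 33).
  Combine with x ≡ 0 (mod 13): since gcd(33, 13) = 1, we get a unique residue mod 429.
    Write x = 2 + 33·t and substitute into x ≡ 0 (mod 13): 33·t ≡ 0 − 2 = -2 (mod 13).
    Reduce coefficients mod 13: 7·t ≡ 11 (mod 13).
    The inverse of 7 mod 13 is 2 (since 7·2 = 14 = 1·13 + 1), so t ≡ 2·11 = 22 ≡ 9 (mod 13).
    Then x = 2 + 33·9 = 299, valid modulo lcm(33, 13) = 429: x ≡ 299 (mod 429).
Verify: 299 mod 3 = 2 ✓, 299 mod 11 = 2 ✓, 299 mod 13 = 0 ✓.

x ≡ 299 (mod 429).


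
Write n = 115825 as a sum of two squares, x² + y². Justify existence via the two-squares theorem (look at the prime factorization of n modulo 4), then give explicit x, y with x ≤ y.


Step 1: Factor n = 115825 = 5^2 · 41 · 113.
Step 2: Check the mod-4 condition on each prime factor: 5 ≡ 1 (mod 4), exponent 2; 41 ≡ 1 (mod 4), exponent 1; 113 ≡ 1 (mod 4), exponent 1.
All primes ≡ 3 (mod 4) appear to even exponent (or don't appear), so by the two-squares theorem n IS expressible as a sum of two squares.
Step 3: Build a representation. Group n = k² · m with k = 5 and m = 41 · 113 = 4633 (a product of primes ≡ 1 (mod 4)); a representation of m scales to one of n via (k·x)² + (k·y)² = k²(x² + y²). Each prime p ≡ 1 (mod 4) is itself a sum of two squares; find a² by testing p − a² for a perfect square:
  41: 41 − 1² = 40, 41 − 2² = 37, 41 − 3² = 32, 41 − 4² = 25 = 5² ⇒ 41 = 4² + 5².
  113: 113 − 1² = 112, 113 − 2² = 109, 113 − 3² = 104, 113 − 4² = 97, 113 − 5² = 88, 113 − 6² = 77, 113 − 7² = 64 = 8² ⇒ 113 = 7² + 8².
  Combine using the Brahmagupta–Fibonacci identity (a² + b²)(c² + d²) = (ac − bd)² + (ad + bc)² = (ac + bd)² + (ad − bc)²:
  41 · 113 = 4633: from (4² + 5²)(7² + 8²), take (4·7 − 5·8, 4·8 + 5·7) = (28 − 40, 32 + 35) = (-12, 67); dropping signs (only squares matter) gives (12, 67); check 12² + 67² = 144 + 4489 = 4633 ✓.
  Scale by k = 5: (5·12, 5·67) = (60, 335).
Step 4: Order so x ≤ y and verify: 60² + 335² = 3600 + 112225 = 115825 = n. ✓

n = 115825 = 60² + 335² (one valid representation with x ≤ y).


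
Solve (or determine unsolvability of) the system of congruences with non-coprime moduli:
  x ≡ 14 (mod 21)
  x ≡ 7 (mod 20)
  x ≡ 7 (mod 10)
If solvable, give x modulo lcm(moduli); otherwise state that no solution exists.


Moduli 21, 20, 10 are not pairwise coprime, so CRT works modulo lcm(m_i) when all pairwise compatibility conditions hold.
Pairwise compatibility: gcd(m_i, m_j) must divide a_i - a_j for every pair.
Merge one congruence at a time:
  Start: x ≡ 14 (mod 21).
  Combine with x ≡ 7 (mod 20): gcd(21, 20) = 1; 7 - 14 = -7, which IS divisible by 1, so compatible.
    Write x = 14 + 21·t and substitute into x ≡ 7 (mod 20): 21·t ≡ 7 − 14 = -7 (mod 20).
    Reduce coefficients mod 20: 1·t ≡ 13 (mod 20).
    So t ≡ 13 (mod 20).
    Then x = 14 + 21·13 = 287, valid modulo lcm(21, 20) = 420: x ≡ 287 (mod 420).
  Combine with x ≡ 7 (mod 10): gcd(420, 10) = 10; 7 - 287 = -280, which IS divisible by 10, so compatible.
    Write x = 287 + 420·t and substitute into x ≡ 7 (mod 10): 420·t ≡ 7 − 287 = -280 (mod 10).
    Divide the congruence (and modulus) by g = 10: 42·t ≡ -28 (mod 1).
    Modulo 1 every t works; take t = 0.
    Then x = 287 + 420·0 = 287, valid modulo lcm(420, 10) = 420: x ≡ 287 (mod 420).
Verify: 287 mod 21 = 14, 287 mod 20 = 7, 287 mod 10 = 7.

x ≡ 287 (mod 420).


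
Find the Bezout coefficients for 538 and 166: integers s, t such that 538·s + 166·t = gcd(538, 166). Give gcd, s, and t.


Euclidean algorithm on (538, 166) — divide until remainder is 0:
  538 = 3 · 166 + 40
  166 = 4 · 40 + 6
  40 = 6 · 6 + 4
  6 = 1 · 4 + 2
  4 = 2 · 2 + 0
gcd(538, 166) = 2.
Track Bezout coefficients alongside the remainders: start with r₀ = 538 = a·1 + b·0 (s = 1, t = 0) and r₁ = 166 = a·0 + b·1 (s = 0, t = 1); each new remainder r_{k+1} = r_{k-1} − q_k·r_k inherits s_{k+1} = s_{k-1} − q_k·s_k, t_{k+1} = t_{k-1} − q_k·t_k, so r_k = a·s_k + b·t_k at every step:
  q = 3: r = 40, s = 1 − 3·0 = 1, t = 0 − 3·1 = -3  (check: 538·1 + 166·(-3) = 40)
  q = 4: r = 6, s = 0 − 4·1 = -4, t = 1 − 4·(-3) = 13  (check: 538·(-4) + 166·13 = 6)
  q = 6: r = 4, s = 1 − 6·(-4) = 25, t = -3 − 6·13 = -81  (check: 538·25 + 166·(-81) = 4)
  q = 1: r = 2, s = -4 − 1·25 = -29, t = 13 − 1·(-81) = 94  (check: 538·(-29) + 166·94 = 2)
The row with r = 2 (the gcd) gives the Bezout coefficients s = -29, t = 94.
Result: 538 · (-29) + 166 · (94) = 2.

gcd(538, 166) = 2; s = -29, t = 94 (check: 538·(-29) + 166·94 = 2).


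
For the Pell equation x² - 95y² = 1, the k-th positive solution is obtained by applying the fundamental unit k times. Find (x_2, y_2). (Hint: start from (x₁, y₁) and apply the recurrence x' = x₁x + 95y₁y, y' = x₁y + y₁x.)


Step 1: Find the fundamental solution (x₁, y₁) of x² - 95y² = 1.
  Expand √95 as a continued fraction. a₀ = ⌊√95⌋ = 9; iterate m_{k+1} = d_k·a_k − m_k, d_{k+1} = (95 − m_{k+1}²)/d_k, a_{k+1} = ⌊(a₀ + m_{k+1})/d_{k+1}⌋ (starting m₀ = 0, d₀ = 1), with convergents p_k = a_k·p_{k-1} + p_{k-2}, q_k = a_k·q_{k-1} + q_{k-2} (p₋₁ = 1, q₋₁ = 0):
  k = 0: a₀ = 9; p₀/q₀ = 9/1; p₀² − 95·q₀² = 81 − 95 = -14.
  k = 1: m = 9, d = 14, a = ⌊(9 + 9)/14⌋ = 1; p/q = (1·9 + 1)/(1·1 + 0) = 10/1; p² − 95·q² = 100 − 95 = 5.
  k = 2: m = 5, d = 5, a = ⌊(9 + 5)/5⌋ = 2; p/q = (2·10 + 9)/(2·1 + 1) = 29/3; p² − 95·q² = 841 − 855 = -14.
  k = 3: m = 5, d = 14, a = ⌊(9 + 5)/14⌋ = 1; p/q = (1·29 + 10)/(1·3 + 1) = 39/4; p² − 95·q² = 1521 − 1520 = 1.
  The first convergent with p² − 95·q² = 1 gives the fundamental solution (x₁, y₁) = (39, 4).
Step 2: Apply the recurrence (x_{n+1}, y_{n+1}) = (x₁x_n + 95y₁y_n, x₁y_n + y₁x_n) repeatedly.
  From (x_1, y_1) = (39, 4): x_2 = 39·39 + 95·4·4 = 3041; y_2 = 39·4 + 4·39 = 312.
Step 3: Verify x_2² - 95·y_2² = 9247681 - 9247680 = 1 (should be 1). ✓

(x_1, y_1) = (39, 4); (x_2, y_2) = (3041, 312).


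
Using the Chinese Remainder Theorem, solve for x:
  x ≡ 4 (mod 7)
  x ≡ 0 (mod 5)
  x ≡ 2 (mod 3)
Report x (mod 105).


Moduli 7, 5, 3 are pairwise coprime; by CRT there is a unique solution modulo M = 7 · 5 · 3 = 105.
Solve pairwise, accumulating the modulus:
  Start with x ≡ 4 (mod 7).
  Combine with x ≡ 0 (mod 5): since gcd(7, 5) = 1, we get a unique residue mod 35.
    Write x = 4 + 7·t and substitute into x ≡ 0 (mod 5): 7·t ≡ 0 − 4 = -4 (mod 5).
    Reduce coefficients mod 5: 2·t ≡ 1 (mod 5).
    The inverse of 2 mod 5 is 3 (since 2·3 = 6 = 1·5 + 1), so t ≡ 3·1 = 3 ≡ 3 (mod 5).
    Then x = 4 + 7·3 = 25, valid modulo lcm(7, 5) = 35: x ≡ 25 (mod 35).
  Combine with x ≡ 2 (mod 3): since gcd(35, 3) = 1, we get a unique residue mod 105.
    Write x = 25 + 35·t and substitute into x ≡ 2 (mod 3): 35·t ≡ 2 − 25 = -23 (mod 3).
    Reduce coefficients mod 3: 2·t ≡ 1 (mod 3).
    The inverse of 2 mod 3 is 2 (since 2·2 = 4 = 1·3 + 1), so t ≡ 2·1 = 2 ≡ 2 (mod 3).
    Then x = 25 + 35·2 = 95, valid modulo lcm(35, 3) = 105: x ≡ 95 (mod 105).
Verify: 95 mod 7 = 4 ✓, 95 mod 5 = 0 ✓, 95 mod 3 = 2 ✓.

x ≡ 95 (mod 105).


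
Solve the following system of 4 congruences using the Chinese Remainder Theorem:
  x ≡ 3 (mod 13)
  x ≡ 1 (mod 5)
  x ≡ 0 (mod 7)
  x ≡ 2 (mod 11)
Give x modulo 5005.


Product of moduli M = 13 · 5 · 7 · 11 = 5005.
Merge one congruence at a time:
  Start: x ≡ 3 (mod 13).
  Combine with x ≡ 1 (mod 5); new modulus lcm = 65.
    Write x = 3 + 13·t and substitute into x ≡ 1 (mod 5): 13·t ≡ 1 − 3 = -2 (mod 5).
    Reduce coefficients mod 5: 3·t ≡ 3 (mod 5).
    The inverse of 3 mod 5 is 2 (since 3·2 = 6 = 1·5 + 1), so t ≡ 2·3 = 6 ≡ 1 (mod 5).
    Then x = 3 + 13·1 = 16, valid modulo lcm(13, 5) = 65: x ≡ 16 (mod 65).
  Combine with x ≡ 0 (mod 7); new modulus lcm = 455.
    Write x = 16 + 65·t and substitute into x ≡ 0 (mod 7): 65·t ≡ 0 − 16 = -16 (mod 7).
    Reduce coefficients mod 7: 2·t ≡ 5 (mod 7).
    The inverse of 2 mod 7 is 4 (since 2·4 = 8 = 1·7 + 1), so t ≡ 4·5 = 20 ≡ 6 (mod 7).
    Then x = 16 + 65·6 = 406, valid modulo lcm(65, 7) = 455: x ≡ 406 (mod 455).
  Combine with x ≡ 2 (mod 11); new modulus lcm = 5005.
    Write x = 406 + 455·t and substitute into x ≡ 2 (mod 11): 455·t ≡ 2 − 406 = -404 (mod 11).
    Reduce coefficients mod 11: 4·t ≡ 3 (mod 11).
    The inverse of 4 mod 11 is 3 (since 4·3 = 12 = 1·11 + 1), so t ≡ 3·3 = 9 ≡ 9 (mod 11).
    Then x = 406 + 455·9 = 4501, valid modulo lcm(455, 11) = 5005: x ≡ 4501 (mod 5005).
Verify against each original: 4501 mod 13 = 3, 4501 mod 5 = 1, 4501 mod 7 = 0, 4501 mod 11 = 2.

x ≡ 4501 (mod 5005).


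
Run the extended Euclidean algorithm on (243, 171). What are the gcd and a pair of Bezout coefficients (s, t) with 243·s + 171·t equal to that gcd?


Euclidean algorithm on (243, 171) — divide until remainder is 0:
  243 = 1 · 171 + 72
  171 = 2 · 72 + 27
  72 = 2 · 27 + 18
  27 = 1 · 18 + 9
  18 = 2 · 9 + 0
gcd(243, 171) = 9.
Track Bezout coefficients alongside the remainders: start with r₀ = 243 = a·1 + b·0 (s = 1, t = 0) and r₁ = 171 = a·0 + b·1 (s = 0, t = 1); each new remainder r_{k+1} = r_{k-1} − q_k·r_k inherits s_{k+1} = s_{k-1} − q_k·s_k, t_{k+1} = t_{k-1} − q_k·t_k, so r_k = a·s_k + b·t_k at every step:
  q = 1: r = 72, s = 1 − 1·0 = 1, t = 0 − 1·1 = -1  (check: 243·1 + 171·(-1) = 72)
  q = 2: r = 27, s = 0 − 2·1 = -2, t = 1 − 2·(-1) = 3  (check: 243·(-2) + 171·3 = 27)
  q = 2: r = 18, s = 1 − 2·(-2) = 5, t = -1 − 2·3 = -7  (check: 243·5 + 171·(-7) = 18)
  q = 1: r = 9, s = -2 − 1·5 = -7, t = 3 − 1·(-7) = 10  (check: 243·(-7) + 171·10 = 9)
The row with r = 9 (the gcd) gives the Bezout coefficients s = -7, t = 10.
Result: 243 · (-7) + 171 · (10) = 9.

gcd(243, 171) = 9; s = -7, t = 10 (check: 243·(-7) + 171·10 = 9).


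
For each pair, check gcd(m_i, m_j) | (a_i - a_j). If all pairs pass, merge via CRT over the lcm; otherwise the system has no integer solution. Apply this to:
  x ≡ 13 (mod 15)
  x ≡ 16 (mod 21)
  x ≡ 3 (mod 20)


Moduli 15, 21, 20 are not pairwise coprime, so CRT works modulo lcm(m_i) when all pairwise compatibility conditions hold.
Pairwise compatibility: gcd(m_i, m_j) must divide a_i - a_j for every pair.
Merge one congruence at a time:
  Start: x ≡ 13 (mod 15).
  Combine with x ≡ 16 (mod 21): gcd(15, 21) = 3; 16 - 13 = 3, which IS divisible by 3, so compatible.
    Write x = 13 + 15·t and substitute into x ≡ 16 (mod 21): 15·t ≡ 16 − 13 = 3 (mod 21).
    Divide the congruence (and modulus) by g = 3: 5·t ≡ 1 (mod 7).
    The inverse of 5 mod 7 is 3 (since 5·3 = 15 = 2·7 + 1), so t ≡ 3·1 = 3 ≡ 3 (mod 7).
    Then x = 13 + 15·3 = 58, valid modulo lcm(15, 21) = 105: x ≡ 58 (mod 105).
  Combine with x ≡ 3 (mod 20): gcd(105, 20) = 5; 3 - 58 = -55, which IS divisible by 5, so compatible.
    Write x = 58 + 105·t and substitute into x ≡ 3 (mod 20): 105·t ≡ 3 − 58 = -55 (mod 20).
    Divide the congruence (and modulus) by g = 5: 21·t ≡ -11 (mod 4).
    Reduce coefficients mod 4: 1·t ≡ 1 (mod 4).
    So t ≡ 1 (mod 4).
    Then x = 58 + 105·1 = 163, valid modulo lcm(105, 20) = 420: x ≡ 163 (mod 420).
Verify: 163 mod 15 = 13, 163 mod 21 = 16, 163 mod 20 = 3.

x ≡ 163 (mod 420).


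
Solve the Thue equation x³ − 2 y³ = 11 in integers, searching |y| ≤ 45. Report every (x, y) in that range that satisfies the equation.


The equation is x³ - 2y³ = 11. For fixed y, x³ = 2·y³ + 11, so a solution requires the RHS to be a perfect cube.
Strategy: iterate y from -45 to 45, compute RHS = 2·y³ + 11, and check whether it is a (positive or negative) perfect cube.
Check small values of y:
  y = 0: RHS = 11 is not a perfect cube.
  y = 1: RHS = 13 is not a perfect cube.
  y = -1: RHS = 9 is not a perfect cube.
  y = 2: RHS = 27 = (3)³ ⇒ x = 3 works.
  y = -2: RHS = -5 is not a perfect cube.
  y = 3: RHS = 65 is not a perfect cube.
  y = -3: RHS = -43 is not a perfect cube.
Continuing the search up to |y| = 45 finds no further solutions beyond those listed.
Collected solutions: (3, 2).

Solutions (with |y| ≤ 45): (3, 2).


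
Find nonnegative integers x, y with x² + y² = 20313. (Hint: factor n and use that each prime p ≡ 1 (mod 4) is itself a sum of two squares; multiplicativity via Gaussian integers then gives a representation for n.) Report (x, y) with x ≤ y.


Step 1: Factor n = 20313 = 3^2 · 37 · 61.
Step 2: Check the mod-4 condition on each prime factor: 3 ≡ 3 (mod 4), exponent 2 (must be even); 37 ≡ 1 (mod 4), exponent 1; 61 ≡ 1 (mod 4), exponent 1.
All primes ≡ 3 (mod 4) appear to even exponent (or don't appear), so by the two-squares theorem n IS expressible as a sum of two squares.
Step 3: Build a representation. Group n = k² · m with k = 3 and m = 37 · 61 = 2257 (a product of primes ≡ 1 (mod 4)); a representation of m scales to one of n via (k·x)² + (k·y)² = k²(x² + y²). Each prime p ≡ 1 (mod 4) is itself a sum of two squares; find a² by testing p − a² for a perfect square:
  37: 37 − 1² = 36 = 6² ⇒ 37 = 1² + 6².
  61: 61 − 1² = 60, 61 − 2² = 57, 61 − 3² = 52, 61 − 4² = 45, 61 − 5² = 36 = 6² ⇒ 61 = 5² + 6².
  Combine using the Brahmagupta–Fibonacci identity (a² + b²)(c² + d²) = (ac − bd)² + (ad + bc)² = (ac + bd)² + (ad − bc)²:
  37 · 61 = 2257: from (1² + 6²)(5² + 6²), take (1·5 − 6·6, 1·6 + 6·5) = (5 − 36, 6 + 30) = (-31, 36); dropping signs (only squares matter) gives (31, 36); check 31² + 36² = 961 + 1296 = 2257 ✓.
  Scale by k = 3: (3·31, 3·36) = (93, 108).
Step 4: Order so x ≤ y and verify: 93² + 108² = 8649 + 11664 = 20313 = n. ✓

n = 20313 = 93² + 108² (one valid representation with x ≤ y).
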